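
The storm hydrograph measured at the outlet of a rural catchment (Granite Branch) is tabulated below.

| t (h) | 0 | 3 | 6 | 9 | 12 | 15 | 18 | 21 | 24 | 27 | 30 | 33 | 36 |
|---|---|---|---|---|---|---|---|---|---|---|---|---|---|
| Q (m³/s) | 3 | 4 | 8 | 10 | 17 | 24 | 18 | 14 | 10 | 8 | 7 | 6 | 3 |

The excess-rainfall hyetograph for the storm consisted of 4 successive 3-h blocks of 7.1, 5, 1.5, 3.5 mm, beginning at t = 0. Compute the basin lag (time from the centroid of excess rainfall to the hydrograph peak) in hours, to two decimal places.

Centroid of excess rainfall: t_c = Σ P_i·t̄_i / ΣP_i = 4.7456 h (block centres at 1.5, 4.5, 7.5, 10.5 h).
Hydrograph peak occurs at t = 15 h, so basin lag t_L = 15 − 4.7456 = 10.25 h.

t_L ≈ 10.25 h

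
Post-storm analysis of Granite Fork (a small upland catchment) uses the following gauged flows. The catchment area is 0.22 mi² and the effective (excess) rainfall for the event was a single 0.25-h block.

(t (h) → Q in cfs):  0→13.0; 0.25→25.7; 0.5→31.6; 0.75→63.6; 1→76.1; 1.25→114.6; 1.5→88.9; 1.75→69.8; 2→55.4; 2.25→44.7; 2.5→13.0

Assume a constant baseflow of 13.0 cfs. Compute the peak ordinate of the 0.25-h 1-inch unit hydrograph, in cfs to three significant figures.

Direct runoff: 0.0, 12.7, 18.6, 50.6, 63.1, 101.6, 75.9, 56.8, 42.4, 31.7, 0.0 cfs; ΣQ_DR = 453.4 cfs, peak = 101.6 cfs.
Runoff depth d = ΣQ_DR·Δt / A = 453.4 × 900 / (0.22 mi²) = 0.7984 in.
The 1-inch UH is the DRH scaled by (1 in)/d, so U_p = 101.6 × 1/0.7984 = 127 cfs.

U_p ≈ 127 cfs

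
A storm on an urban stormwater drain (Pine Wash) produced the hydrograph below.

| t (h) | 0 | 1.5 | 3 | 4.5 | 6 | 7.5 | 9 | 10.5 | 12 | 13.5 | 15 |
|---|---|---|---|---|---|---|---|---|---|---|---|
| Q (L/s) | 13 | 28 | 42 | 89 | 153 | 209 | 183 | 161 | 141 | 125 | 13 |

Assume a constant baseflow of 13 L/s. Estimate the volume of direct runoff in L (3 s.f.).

Direct-runoff ordinates (Q − Q_b): 0.0, 15.0, 29.0, 76.0, 140.0, 196.0, 170.0, 148.0, 128.0, 112.0, 0.0 L/s.
ΣQ_DR = 1014 L/s.
With Δt = 1.5 h = 5400 s, V = ΣQ_DR · Δt = 1014 × 5400 = 5.48 × 10^6 L.

V ≈ 5.48 × 10^6 L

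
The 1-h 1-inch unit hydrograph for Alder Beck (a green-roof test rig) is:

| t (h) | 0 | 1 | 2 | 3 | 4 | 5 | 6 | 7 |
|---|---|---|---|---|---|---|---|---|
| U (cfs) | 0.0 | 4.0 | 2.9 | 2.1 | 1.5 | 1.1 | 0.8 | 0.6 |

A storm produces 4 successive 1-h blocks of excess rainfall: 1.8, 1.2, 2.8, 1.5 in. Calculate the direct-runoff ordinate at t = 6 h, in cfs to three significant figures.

Q ≈ 10.1 cfs

By discrete convolution, Q_j = Σ (P_i / 1 in) · U_{j−i}.
At t = 6 h (j=6): Q = (1.8/1)·0.8 + (1.2/1)·1.1 + (2.8/1)·1.5 + (1.5/1)·2.1 = 10.1 cfs.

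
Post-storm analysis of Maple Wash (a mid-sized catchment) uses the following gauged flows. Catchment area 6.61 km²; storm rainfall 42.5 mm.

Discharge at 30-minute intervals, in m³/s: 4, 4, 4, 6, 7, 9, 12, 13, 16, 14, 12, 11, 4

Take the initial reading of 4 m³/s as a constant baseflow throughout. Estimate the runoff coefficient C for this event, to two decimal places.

ΣQ_DR = 64.00 m³/s; V = ΣQ_DR·Δt = 1.152 × 10^5 m³.
Runoff depth d = V / A = 17.43 mm.
C = d / P = 17.43 / 42.5 = 0.41.

C ≈ 0.41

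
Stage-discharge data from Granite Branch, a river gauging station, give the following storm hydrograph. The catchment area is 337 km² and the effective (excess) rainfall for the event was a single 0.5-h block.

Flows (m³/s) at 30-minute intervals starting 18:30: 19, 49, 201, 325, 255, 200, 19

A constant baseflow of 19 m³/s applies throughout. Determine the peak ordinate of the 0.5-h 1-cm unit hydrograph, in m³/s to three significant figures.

U_p ≈ 613 m³/s

Direct runoff: 0.0, 30.0, 182.0, 306.0, 236.0, 181.0, 0.0 m³/s; ΣQ_DR = 935.0 m³/s, peak = 306.0 m³/s.
Runoff depth d = ΣQ_DR·Δt / A = 935.0 × 1800 / (337 km²) = 4.994 mm.
The 1-cm UH is the DRH scaled by (10 mm)/d, so U_p = 306.0 × 10/4.994 = 613 m³/s.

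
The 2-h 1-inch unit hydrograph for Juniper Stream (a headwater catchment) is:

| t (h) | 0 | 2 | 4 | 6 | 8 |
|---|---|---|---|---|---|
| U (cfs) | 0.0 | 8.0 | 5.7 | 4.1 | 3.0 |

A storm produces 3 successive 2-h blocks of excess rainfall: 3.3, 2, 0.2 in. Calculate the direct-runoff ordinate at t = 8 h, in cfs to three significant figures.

By discrete convolution, Q_j = Σ (P_i / 1 in) · U_{j−i}.
At t = 8 h (j=4): Q = (3.3/1)·3.0 + (2/1)·4.1 + (0.2/1)·5.7 = 19.2 cfs.

Q ≈ 19.2 cfs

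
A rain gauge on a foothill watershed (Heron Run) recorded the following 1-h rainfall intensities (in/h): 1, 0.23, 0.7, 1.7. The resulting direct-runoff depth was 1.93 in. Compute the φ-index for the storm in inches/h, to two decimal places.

Only the 3 blocks with intensity above φ contribute runoff: 1, 0.7, 1.7 in/h.
Σ(I−φ)·Δt = d  ⇒  (1+0.7+1.7 − 3φ)·1 = 1.93
φ = (3.400 − 1.93/1) / 3 = 0.49 in/h.

φ ≈ 0.49 in/h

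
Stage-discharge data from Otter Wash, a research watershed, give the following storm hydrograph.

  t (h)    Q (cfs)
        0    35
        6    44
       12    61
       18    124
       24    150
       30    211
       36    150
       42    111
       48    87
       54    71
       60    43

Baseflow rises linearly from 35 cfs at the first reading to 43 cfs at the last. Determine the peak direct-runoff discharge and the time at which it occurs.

Subtracting baseflow gives direct-runoff ordinates: 0.00, 8.20, 24.40, 86.60, 111.80, 172.00, 110.20, 70.40, 45.60, 28.80, 0.00 cfs.
The maximum is 172.00 cfs, occurring at the reading for t = 30 h.

Q_p = 172.00 cfs at t = 30 h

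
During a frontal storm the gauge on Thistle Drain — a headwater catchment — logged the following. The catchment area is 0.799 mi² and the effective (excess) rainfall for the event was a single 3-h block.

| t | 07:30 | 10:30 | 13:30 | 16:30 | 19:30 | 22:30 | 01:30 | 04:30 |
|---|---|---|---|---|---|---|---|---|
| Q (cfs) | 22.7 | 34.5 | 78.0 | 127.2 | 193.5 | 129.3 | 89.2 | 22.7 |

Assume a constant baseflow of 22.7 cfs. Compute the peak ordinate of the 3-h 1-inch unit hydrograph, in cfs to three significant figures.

U_p ≈ 56.9 cfs

Direct runoff: 0.0, 11.8, 55.3, 104.5, 170.8, 106.6, 66.5, 0.0 cfs; ΣQ_DR = 515.5 cfs, peak = 170.8 cfs.
Runoff depth d = ΣQ_DR·Δt / A = 515.5 × 10800 / (0.799 mi²) = 2.999 in.
The 1-inch UH is the DRH scaled by (1 in)/d, so U_p = 170.8 × 1/2.999 = 56.9 cfs.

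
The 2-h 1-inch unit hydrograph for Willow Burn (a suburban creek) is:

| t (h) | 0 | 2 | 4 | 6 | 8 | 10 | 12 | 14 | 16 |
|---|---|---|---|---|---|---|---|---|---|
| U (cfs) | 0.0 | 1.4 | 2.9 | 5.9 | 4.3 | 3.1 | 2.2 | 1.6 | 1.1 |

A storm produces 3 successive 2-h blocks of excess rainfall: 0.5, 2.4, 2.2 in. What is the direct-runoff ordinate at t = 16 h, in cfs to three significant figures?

Q ≈ 9.23 cfs

By discrete convolution, Q_j = Σ (P_i / 1 in) · U_{j−i}.
At t = 16 h (j=8): Q = (0.5/1)·1.1 + (2.4/1)·1.6 + (2.2/1)·2.2 = 9.23 cfs.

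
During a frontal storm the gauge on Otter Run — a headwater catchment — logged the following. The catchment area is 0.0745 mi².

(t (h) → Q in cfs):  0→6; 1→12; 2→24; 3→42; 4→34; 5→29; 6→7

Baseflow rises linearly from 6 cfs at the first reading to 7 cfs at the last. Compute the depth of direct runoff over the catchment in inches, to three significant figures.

Direct runoff: 0.00, 5.83, 17.67, 35.50, 27.33, 22.17, 0.00 cfs; ΣQ_DR = 108.5 cfs.
V = ΣQ_DR · Δt = 108.5 × 3600 s = 3.906 × 10^5 ft³.
Over A = 0.0745 mi², depth = V / A = 2.26 in.

d ≈ 2.26 in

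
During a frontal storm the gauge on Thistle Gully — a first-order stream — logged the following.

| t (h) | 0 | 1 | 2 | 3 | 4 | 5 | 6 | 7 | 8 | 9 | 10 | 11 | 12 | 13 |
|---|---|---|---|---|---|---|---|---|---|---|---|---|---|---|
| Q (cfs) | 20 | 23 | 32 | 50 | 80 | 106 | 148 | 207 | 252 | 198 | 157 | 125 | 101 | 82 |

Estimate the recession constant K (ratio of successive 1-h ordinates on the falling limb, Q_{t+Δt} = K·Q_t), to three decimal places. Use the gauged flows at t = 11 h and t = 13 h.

K ≈ 0.810

Using the recession-limb readings at t = 11 h and t = 13 h: Q falls from 125 to 82 cfs over 2 intervals.
K = (Q₂/Q₁)^(1/2) = (82/125)^(1/2) = 0.810.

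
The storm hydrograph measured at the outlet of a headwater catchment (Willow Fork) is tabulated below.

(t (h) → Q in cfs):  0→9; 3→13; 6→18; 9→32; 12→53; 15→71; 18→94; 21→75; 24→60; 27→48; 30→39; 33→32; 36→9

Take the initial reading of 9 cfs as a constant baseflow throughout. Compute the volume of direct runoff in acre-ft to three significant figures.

Direct-runoff ordinates (Q − Q_b): 0.0, 4.0, 9.0, 23.0, 44.0, 62.0, 85.0, 66.0, 51.0, 39.0, 30.0, 23.0, 0.0 cfs.
ΣQ_DR = 436.0 cfs.
With Δt = 3 h = 10800 s, V = ΣQ_DR · Δt = 436.0 × 10800 = 4.71 × 10^6 ft³ = 108 acre-ft.

V ≈ 108 acre-ft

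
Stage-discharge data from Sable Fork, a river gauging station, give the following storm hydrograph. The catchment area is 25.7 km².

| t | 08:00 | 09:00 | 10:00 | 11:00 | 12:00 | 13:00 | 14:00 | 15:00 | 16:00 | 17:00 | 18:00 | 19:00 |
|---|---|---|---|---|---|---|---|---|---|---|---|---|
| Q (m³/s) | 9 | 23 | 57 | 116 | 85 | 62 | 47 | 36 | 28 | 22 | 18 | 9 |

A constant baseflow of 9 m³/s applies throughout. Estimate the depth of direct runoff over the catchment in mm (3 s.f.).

Direct runoff: 0.0, 14.0, 48.0, 107.0, 76.0, 53.0, 38.0, 27.0, 19.0, 13.0, 9.0, 0.0 m³/s; ΣQ_DR = 404.0 m³/s.
V = ΣQ_DR · Δt = 404.0 × 3600 s = 1.454 × 10^6 m³.
Over A = 25.7 km², depth = V / A = 56.6 mm.

d ≈ 56.6 mm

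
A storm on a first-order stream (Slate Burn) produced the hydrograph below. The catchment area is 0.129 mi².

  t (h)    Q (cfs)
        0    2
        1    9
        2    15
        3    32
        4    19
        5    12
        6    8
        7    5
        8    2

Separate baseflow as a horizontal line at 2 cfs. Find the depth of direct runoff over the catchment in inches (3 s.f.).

Direct runoff: 0.0, 7.0, 13.0, 30.0, 17.0, 10.0, 6.0, 3.0, 0.0 cfs; ΣQ_DR = 86.00 cfs.
V = ΣQ_DR · Δt = 86.00 × 3600 s = 3.096 × 10^5 ft³.
Over A = 0.129 mi², depth = V / A = 1.03 in.

d ≈ 1.03 in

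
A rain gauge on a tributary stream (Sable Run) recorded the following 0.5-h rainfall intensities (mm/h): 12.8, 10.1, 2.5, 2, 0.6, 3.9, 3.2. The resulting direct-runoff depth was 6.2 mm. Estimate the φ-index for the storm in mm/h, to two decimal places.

φ ≈ 5.25 mm/h

Only the 2 blocks with intensity above φ contribute runoff: 12.8, 10.1 mm/h.
Σ(I−φ)·Δt = d  ⇒  (12.8+10.1 − 2φ)·0.5 = 6.2
φ = (22.90 − 6.2/0.5) / 2 = 5.25 mm/h.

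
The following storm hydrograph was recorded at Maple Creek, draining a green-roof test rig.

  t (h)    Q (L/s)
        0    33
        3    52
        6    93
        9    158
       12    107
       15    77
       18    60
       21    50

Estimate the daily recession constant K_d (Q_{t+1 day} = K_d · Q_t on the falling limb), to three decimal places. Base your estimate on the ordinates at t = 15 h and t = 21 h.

Between t = 15 h and t = 21 h the flow falls from 77 to 50 L/s over 2×3 h = 6 h.
Per-interval ratio K = (50/77)^(1/2) = 0.8058; K_d = K^(24/3) = 0.178.

K_d ≈ 0.178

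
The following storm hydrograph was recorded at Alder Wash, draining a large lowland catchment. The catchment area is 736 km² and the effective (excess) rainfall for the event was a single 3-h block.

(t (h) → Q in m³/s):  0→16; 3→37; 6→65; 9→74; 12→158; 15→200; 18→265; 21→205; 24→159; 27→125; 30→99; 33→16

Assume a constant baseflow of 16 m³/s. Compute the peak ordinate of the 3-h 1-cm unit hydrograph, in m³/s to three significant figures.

Direct runoff: 0.0, 21.0, 49.0, 58.0, 142.0, 184.0, 249.0, 189.0, 143.0, 109.0, 83.0, 0.0 m³/s; ΣQ_DR = 1227 m³/s, peak = 249.0 m³/s.
Runoff depth d = ΣQ_DR·Δt / A = 1227 × 10800 / (736 km²) = 18.00 mm.
The 1-cm UH is the DRH scaled by (10 mm)/d, so U_p = 249.0 × 10/18.00 = 138 m³/s.

U_p ≈ 138 m³/s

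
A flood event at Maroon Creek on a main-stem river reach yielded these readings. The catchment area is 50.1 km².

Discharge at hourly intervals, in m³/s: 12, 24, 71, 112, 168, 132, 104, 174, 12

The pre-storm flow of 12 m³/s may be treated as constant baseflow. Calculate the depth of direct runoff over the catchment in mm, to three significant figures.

d ≈ 50.4 mm

Direct runoff: 0.0, 12.0, 59.0, 100.0, 156.0, 120.0, 92.0, 162.0, 0.0 m³/s; ΣQ_DR = 701.0 m³/s.
V = ΣQ_DR · Δt = 701.0 × 3600 s = 2.524 × 10^6 m³.
Over A = 50.1 km², depth = V / A = 50.4 mm.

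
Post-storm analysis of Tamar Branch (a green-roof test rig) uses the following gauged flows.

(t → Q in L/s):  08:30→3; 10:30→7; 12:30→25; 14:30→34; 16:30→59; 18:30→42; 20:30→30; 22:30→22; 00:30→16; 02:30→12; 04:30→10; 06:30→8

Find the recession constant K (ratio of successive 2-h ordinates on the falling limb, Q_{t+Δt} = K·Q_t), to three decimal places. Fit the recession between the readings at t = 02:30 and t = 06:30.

K ≈ 0.816

Using the recession-limb readings at t = 02:30 and t = 06:30: Q falls from 12 to 8 L/s over 2 intervals.
K = (Q₂/Q₁)^(1/2) = (8/12)^(1/2) = 0.816.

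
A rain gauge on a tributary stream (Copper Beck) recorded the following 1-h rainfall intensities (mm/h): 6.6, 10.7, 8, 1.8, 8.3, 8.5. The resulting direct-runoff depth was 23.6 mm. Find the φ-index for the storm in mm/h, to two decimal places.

Only the 5 blocks with intensity above φ contribute runoff: 6.6, 10.7, 8, 8.3, 8.5 mm/h.
Σ(I−φ)·Δt = d  ⇒  (6.6+10.7+8+8.3+8.5 − 5φ)·1 = 23.6
φ = (42.10 − 23.6/1) / 5 = 3.70 mm/h.

φ ≈ 3.70 mm/h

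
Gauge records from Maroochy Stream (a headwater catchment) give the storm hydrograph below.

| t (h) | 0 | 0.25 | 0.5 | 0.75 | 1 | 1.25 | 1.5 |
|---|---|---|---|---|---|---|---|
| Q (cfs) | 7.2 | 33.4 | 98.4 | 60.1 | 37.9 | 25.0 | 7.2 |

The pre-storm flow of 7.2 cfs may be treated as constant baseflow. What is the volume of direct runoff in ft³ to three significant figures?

V ≈ 1.97 × 10^5 ft³

Direct-runoff ordinates (Q − Q_b): 0.0, 26.2, 91.2, 52.9, 30.7, 17.8, 0.0 cfs.
ΣQ_DR = 218.8 cfs.
With Δt = 0.25 h = 900 s, V = ΣQ_DR · Δt = 218.8 × 900 = 1.97 × 10^5 ft³.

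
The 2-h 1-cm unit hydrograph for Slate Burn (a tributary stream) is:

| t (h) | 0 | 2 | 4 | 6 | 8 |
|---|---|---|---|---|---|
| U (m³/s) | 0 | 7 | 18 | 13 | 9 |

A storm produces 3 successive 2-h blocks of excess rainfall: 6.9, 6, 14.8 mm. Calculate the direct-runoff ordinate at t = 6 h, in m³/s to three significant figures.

By discrete convolution, Q_j = Σ (P_i / 10 mm) · U_{j−i}.
At t = 6 h (j=3): Q = (6.9/10)·13 + (6/10)·18 + (14.8/10)·7 = 30.1 m³/s.

Q ≈ 30.1 m³/s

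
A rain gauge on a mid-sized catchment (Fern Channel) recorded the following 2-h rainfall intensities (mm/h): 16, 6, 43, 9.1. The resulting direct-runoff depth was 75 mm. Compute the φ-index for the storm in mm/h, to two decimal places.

Only the 2 blocks with intensity above φ contribute runoff: 16, 43 mm/h.
Σ(I−φ)·Δt = d  ⇒  (16+43 − 2φ)·2 = 75
φ = (59.00 − 75/2) / 2 = 10.75 mm/h.

φ ≈ 10.75 mm/h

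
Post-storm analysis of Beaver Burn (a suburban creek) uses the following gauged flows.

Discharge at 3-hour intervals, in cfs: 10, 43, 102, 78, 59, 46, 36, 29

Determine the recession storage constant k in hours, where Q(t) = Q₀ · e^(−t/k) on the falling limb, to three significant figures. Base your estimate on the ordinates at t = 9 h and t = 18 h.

On the falling limb, Q drops from 78 to 36 cfs between t = 9 h and t = 18 h (Δt = 9 h).
k = −Δt / ln(Q₂/Q₁) = −9 / ln(36/78) = 11.6 h.

k ≈ 11.6 h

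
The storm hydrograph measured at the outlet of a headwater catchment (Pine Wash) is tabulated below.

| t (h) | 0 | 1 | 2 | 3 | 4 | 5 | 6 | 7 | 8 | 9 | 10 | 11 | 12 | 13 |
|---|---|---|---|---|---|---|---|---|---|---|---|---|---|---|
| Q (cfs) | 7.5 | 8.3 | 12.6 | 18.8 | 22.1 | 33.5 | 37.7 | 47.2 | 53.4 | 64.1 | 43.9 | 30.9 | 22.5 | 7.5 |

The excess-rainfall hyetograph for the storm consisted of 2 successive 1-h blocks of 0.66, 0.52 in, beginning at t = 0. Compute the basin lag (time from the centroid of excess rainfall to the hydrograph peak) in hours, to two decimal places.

Centroid of excess rainfall: t_c = Σ P_i·t̄_i / ΣP_i = 0.9407 h (block centres at 0.5, 1.5 h).
Hydrograph peak occurs at t = 9 h, so basin lag t_L = 9 − 0.9407 = 8.06 h.

t_L ≈ 8.06 h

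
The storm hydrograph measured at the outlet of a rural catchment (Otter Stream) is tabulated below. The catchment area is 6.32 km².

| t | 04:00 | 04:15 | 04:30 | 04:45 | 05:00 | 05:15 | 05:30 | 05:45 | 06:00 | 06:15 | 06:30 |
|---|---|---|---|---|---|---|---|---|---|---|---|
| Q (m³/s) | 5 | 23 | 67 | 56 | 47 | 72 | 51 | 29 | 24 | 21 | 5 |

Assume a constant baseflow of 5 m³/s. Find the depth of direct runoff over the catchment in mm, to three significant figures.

Direct runoff: 0.0, 18.0, 62.0, 51.0, 42.0, 67.0, 46.0, 24.0, 19.0, 16.0, 0.0 m³/s; ΣQ_DR = 345.0 m³/s.
V = ΣQ_DR · Δt = 345.0 × 900 s = 3.105 × 10^5 m³.
Over A = 6.32 km², depth = V / A = 49.1 mm.

d ≈ 49.1 mm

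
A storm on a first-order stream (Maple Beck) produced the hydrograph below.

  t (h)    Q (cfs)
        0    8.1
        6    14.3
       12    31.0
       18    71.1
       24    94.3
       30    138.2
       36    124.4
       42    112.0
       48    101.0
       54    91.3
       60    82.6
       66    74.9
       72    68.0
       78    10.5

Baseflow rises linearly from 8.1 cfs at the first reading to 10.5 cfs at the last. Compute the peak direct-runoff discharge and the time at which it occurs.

Q_p = 129.18 cfs at t = 30 h

Subtracting baseflow gives direct-runoff ordinates: 0.00, 6.02, 22.53, 62.45, 85.46, 129.18, 115.19, 102.61, 91.42, 81.54, 72.65, 64.77, 57.68, 0.00 cfs.
The maximum is 129.18 cfs, occurring at the reading for t = 30 h.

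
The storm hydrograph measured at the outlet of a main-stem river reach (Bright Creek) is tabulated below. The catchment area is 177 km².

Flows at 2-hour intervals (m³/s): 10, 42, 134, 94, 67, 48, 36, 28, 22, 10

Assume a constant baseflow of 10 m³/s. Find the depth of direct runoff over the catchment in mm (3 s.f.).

Direct runoff: 0.0, 32.0, 124.0, 84.0, 57.0, 38.0, 26.0, 18.0, 12.0, 0.0 m³/s; ΣQ_DR = 391.0 m³/s.
V = ΣQ_DR · Δt = 391.0 × 7200 s = 2.815 × 10^6 m³.
Over A = 177 km², depth = V / A = 15.9 mm.

d ≈ 15.9 mm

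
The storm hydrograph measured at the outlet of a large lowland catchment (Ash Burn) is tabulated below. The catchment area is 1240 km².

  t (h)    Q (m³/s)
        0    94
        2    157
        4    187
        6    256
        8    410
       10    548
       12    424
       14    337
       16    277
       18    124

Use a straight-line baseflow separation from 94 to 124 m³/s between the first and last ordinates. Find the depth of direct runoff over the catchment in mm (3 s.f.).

Direct runoff: 0.00, 59.67, 86.33, 152.00, 302.67, 437.33, 310.00, 219.67, 156.33, 0.00 m³/s; ΣQ_DR = 1724 m³/s.
V = ΣQ_DR · Δt = 1724 × 7200 s = 1.241 × 10^7 m³.
Over A = 1240 km², depth = V / A = 10.0 mm.

d ≈ 10.0 mm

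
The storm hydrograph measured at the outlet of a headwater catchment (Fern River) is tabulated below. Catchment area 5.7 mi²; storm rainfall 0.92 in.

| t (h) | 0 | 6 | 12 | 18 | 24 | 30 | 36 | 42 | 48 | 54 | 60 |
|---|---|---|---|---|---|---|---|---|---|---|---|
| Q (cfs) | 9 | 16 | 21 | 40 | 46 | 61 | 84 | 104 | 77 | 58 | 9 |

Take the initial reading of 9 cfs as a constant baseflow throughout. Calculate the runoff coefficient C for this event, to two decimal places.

ΣQ_DR = 426.0 cfs; V = ΣQ_DR·Δt = 9.202 × 10^6 ft³.
Runoff depth d = V / A = 0.6949 in.
C = d / P = 0.6949 / 0.92 = 0.76.

C ≈ 0.76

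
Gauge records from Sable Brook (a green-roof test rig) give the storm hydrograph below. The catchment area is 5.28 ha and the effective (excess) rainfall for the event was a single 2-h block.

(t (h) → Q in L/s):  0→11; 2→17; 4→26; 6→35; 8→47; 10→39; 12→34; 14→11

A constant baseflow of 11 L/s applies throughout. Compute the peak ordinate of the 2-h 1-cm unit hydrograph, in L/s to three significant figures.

U_p ≈ 20.0 L/s

Direct runoff: 0.0, 6.0, 15.0, 24.0, 36.0, 28.0, 23.0, 0.0 L/s; ΣQ_DR = 132.0 L/s, peak = 36.0 L/s.
Runoff depth d = ΣQ_DR·Δt / A = 132.0 × 7200 / (5.28 ha) = 18.00 mm.
The 1-cm UH is the DRH scaled by (10 mm)/d, so U_p = 36.0 × 10/18.00 = 20.0 L/s.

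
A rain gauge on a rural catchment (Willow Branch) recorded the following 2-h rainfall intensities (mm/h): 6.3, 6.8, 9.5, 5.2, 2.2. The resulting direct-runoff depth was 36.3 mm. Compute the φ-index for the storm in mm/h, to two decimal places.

Only the 4 blocks with intensity above φ contribute runoff: 6.3, 6.8, 9.5, 5.2 mm/h.
Σ(I−φ)·Δt = d  ⇒  (6.3+6.8+9.5+5.2 − 4φ)·2 = 36.3
φ = (27.80 − 36.3/2) / 4 = 2.41 mm/h.

φ ≈ 2.41 mm/h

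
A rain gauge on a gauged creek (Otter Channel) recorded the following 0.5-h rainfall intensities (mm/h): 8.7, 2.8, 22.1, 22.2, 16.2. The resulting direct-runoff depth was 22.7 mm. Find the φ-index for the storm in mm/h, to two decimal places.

Only the 4 blocks with intensity above φ contribute runoff: 8.7, 22.1, 22.2, 16.2 mm/h.
Σ(I−φ)·Δt = d  ⇒  (8.7+22.1+22.2+16.2 − 4φ)·0.5 = 22.7
φ = (69.20 − 22.7/0.5) / 4 = 5.95 mm/h.

φ ≈ 5.95 mm/h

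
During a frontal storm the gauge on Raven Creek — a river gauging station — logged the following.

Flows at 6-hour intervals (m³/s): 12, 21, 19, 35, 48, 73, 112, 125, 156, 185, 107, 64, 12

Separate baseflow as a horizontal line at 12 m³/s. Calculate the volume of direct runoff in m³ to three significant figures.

V ≈ 1.76 × 10^7 m³

Direct-runoff ordinates (Q − Q_b): 0.0, 9.0, 7.0, 23.0, 36.0, 61.0, 100.0, 113.0, 144.0, 173.0, 95.0, 52.0, 0.0 m³/s.
ΣQ_DR = 813.0 m³/s.
With Δt = 6 h = 21600 s, V = ΣQ_DR · Δt = 813.0 × 21600 = 1.76 × 10^7 m³.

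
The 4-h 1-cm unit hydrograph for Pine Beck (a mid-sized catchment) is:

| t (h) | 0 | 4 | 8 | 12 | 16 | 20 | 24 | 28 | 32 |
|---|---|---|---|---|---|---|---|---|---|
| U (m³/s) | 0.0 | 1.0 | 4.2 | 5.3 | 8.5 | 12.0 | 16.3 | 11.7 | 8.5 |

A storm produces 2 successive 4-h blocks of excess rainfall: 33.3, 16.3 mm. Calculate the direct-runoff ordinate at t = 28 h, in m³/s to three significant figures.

Q ≈ 65.5 m³/s

By discrete convolution, Q_j = Σ (P_i / 10 mm) · U_{j−i}.
At t = 28 h (j=7): Q = (33.3/10)·11.7 + (16.3/10)·16.3 = 65.5 m³/s.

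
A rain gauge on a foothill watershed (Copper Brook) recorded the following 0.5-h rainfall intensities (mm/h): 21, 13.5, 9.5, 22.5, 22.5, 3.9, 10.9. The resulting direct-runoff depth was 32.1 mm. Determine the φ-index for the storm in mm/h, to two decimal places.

φ ≈ 5.95 mm/h

Only the 6 blocks with intensity above φ contribute runoff: 21, 13.5, 9.5, 22.5, 22.5, 10.9 mm/h.
Σ(I−φ)·Δt = d  ⇒  (21+13.5+9.5+22.5+22.5+10.9 − 6φ)·0.5 = 32.1
φ = (99.90 − 32.1/0.5) / 6 = 5.95 mm/h.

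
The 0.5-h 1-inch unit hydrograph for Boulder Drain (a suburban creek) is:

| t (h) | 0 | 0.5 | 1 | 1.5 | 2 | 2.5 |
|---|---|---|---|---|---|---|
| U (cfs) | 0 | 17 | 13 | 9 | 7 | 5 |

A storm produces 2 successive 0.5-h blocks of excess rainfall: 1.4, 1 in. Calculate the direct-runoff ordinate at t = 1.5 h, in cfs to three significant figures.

Q ≈ 25.6 cfs

By discrete convolution, Q_j = Σ (P_i / 1 in) · U_{j−i}.
At t = 1.5 h (j=3): Q = (1.4/1)·9 + (1/1)·13 = 25.6 cfs.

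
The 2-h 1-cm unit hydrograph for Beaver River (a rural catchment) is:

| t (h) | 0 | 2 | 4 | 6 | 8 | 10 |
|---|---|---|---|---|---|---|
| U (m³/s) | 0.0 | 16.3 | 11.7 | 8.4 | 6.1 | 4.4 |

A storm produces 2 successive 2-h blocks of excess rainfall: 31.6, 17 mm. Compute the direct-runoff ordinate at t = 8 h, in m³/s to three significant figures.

Q ≈ 33.6 m³/s

By discrete convolution, Q_j = Σ (P_i / 10 mm) · U_{j−i}.
At t = 8 h (j=4): Q = (31.6/10)·6.1 + (17/10)·8.4 = 33.6 m³/s.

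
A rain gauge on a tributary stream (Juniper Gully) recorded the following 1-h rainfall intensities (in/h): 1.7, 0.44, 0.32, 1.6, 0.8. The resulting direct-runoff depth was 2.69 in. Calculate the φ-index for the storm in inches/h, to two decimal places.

Only the 3 blocks with intensity above φ contribute runoff: 1.7, 1.6, 0.8 in/h.
Σ(I−φ)·Δt = d  ⇒  (1.7+1.6+0.8 − 3φ)·1 = 2.69
φ = (4.100 − 2.69/1) / 3 = 0.47 in/h.

φ ≈ 0.47 in/h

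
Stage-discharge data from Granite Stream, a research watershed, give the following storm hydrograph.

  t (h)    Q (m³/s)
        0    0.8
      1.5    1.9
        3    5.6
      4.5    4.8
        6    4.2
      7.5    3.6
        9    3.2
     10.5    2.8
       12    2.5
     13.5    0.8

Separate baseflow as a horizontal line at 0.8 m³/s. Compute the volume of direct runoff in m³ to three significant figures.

Direct-runoff ordinates (Q − Q_b): 0.0, 1.1, 4.8, 4.0, 3.4, 2.8, 2.4, 2.0, 1.7, 0.0 m³/s.
ΣQ_DR = 22.20 m³/s.
With Δt = 1.5 h = 5400 s, V = ΣQ_DR · Δt = 22.20 × 5400 = 1.20 × 10^5 m³.

V ≈ 1.20 × 10^5 m³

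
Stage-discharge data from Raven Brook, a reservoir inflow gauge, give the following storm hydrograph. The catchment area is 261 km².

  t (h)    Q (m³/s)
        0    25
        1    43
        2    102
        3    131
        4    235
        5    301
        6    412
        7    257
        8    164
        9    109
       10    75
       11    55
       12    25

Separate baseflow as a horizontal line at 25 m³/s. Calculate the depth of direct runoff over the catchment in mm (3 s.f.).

d ≈ 22.2 mm

Direct runoff: 0.0, 18.0, 77.0, 106.0, 210.0, 276.0, 387.0, 232.0, 139.0, 84.0, 50.0, 30.0, 0.0 m³/s; ΣQ_DR = 1609 m³/s.
V = ΣQ_DR · Δt = 1609 × 3600 s = 5.792 × 10^6 m³.
Over A = 261 km², depth = V / A = 22.2 mm.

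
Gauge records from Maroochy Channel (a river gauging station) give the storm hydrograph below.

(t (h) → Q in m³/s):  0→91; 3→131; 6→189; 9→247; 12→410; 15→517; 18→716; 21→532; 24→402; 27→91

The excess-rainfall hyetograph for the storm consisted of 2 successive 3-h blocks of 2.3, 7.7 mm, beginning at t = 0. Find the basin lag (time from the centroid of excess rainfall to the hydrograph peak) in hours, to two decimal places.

Centroid of excess rainfall: t_c = Σ P_i·t̄_i / ΣP_i = 3.8100 h (block centres at 1.5, 4.5 h).
Hydrograph peak occurs at t = 18 h, so basin lag t_L = 18 − 3.8100 = 14.19 h.

t_L ≈ 14.19 h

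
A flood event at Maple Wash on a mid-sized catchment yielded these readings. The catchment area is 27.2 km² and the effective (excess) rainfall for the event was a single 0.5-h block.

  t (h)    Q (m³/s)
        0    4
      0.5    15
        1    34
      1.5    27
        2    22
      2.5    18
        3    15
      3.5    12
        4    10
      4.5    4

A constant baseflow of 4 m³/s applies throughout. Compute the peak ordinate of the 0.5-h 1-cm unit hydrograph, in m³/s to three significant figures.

Direct runoff: 0.0, 11.0, 30.0, 23.0, 18.0, 14.0, 11.0, 8.0, 6.0, 0.0 m³/s; ΣQ_DR = 121.0 m³/s, peak = 30.0 m³/s.
Runoff depth d = ΣQ_DR·Δt / A = 121.0 × 1800 / (27.2 km²) = 8.007 mm.
The 1-cm UH is the DRH scaled by (10 mm)/d, so U_p = 30.0 × 10/8.007 = 37.5 m³/s.

U_p ≈ 37.5 m³/s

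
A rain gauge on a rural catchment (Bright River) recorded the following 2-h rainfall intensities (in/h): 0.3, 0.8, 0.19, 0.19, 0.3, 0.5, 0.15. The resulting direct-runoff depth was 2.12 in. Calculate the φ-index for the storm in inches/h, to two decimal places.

φ ≈ 0.21 in/h

Only the 4 blocks with intensity above φ contribute runoff: 0.3, 0.8, 0.3, 0.5 in/h.
Σ(I−φ)·Δt = d  ⇒  (0.3+0.8+0.3+0.5 − 4φ)·2 = 2.12
φ = (1.900 − 2.12/2) / 4 = 0.21 in/h.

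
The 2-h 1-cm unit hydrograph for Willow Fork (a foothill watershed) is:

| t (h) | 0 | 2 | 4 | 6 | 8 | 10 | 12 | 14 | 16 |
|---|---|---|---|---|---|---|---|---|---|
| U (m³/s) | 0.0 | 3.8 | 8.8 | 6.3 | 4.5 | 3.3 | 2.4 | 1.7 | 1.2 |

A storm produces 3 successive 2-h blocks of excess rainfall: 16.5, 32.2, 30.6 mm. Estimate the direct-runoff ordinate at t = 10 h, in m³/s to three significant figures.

Q ≈ 39.2 m³/s

By discrete convolution, Q_j = Σ (P_i / 10 mm) · U_{j−i}.
At t = 10 h (j=5): Q = (16.5/10)·3.3 + (32.2/10)·4.5 + (30.6/10)·6.3 = 39.2 m³/s.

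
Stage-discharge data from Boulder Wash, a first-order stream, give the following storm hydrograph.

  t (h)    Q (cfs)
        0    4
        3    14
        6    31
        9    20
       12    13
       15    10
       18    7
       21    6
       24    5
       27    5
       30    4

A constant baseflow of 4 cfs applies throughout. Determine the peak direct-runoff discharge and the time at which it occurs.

Q_p = 27.0 cfs at t = 6 h

Subtracting baseflow gives direct-runoff ordinates: 0.0, 10.0, 27.0, 16.0, 9.0, 6.0, 3.0, 2.0, 1.0, 1.0, 0.0 cfs.
The maximum is 27.0 cfs, occurring at the reading for t = 6 h.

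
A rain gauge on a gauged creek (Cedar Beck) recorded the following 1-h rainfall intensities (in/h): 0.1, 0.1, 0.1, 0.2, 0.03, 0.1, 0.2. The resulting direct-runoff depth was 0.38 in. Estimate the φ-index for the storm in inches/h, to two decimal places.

Only the 6 blocks with intensity above φ contribute runoff: 0.1, 0.1, 0.1, 0.2, 0.1, 0.2 in/h.
Σ(I−φ)·Δt = d  ⇒  (0.1+0.1+0.1+0.2+0.1+0.2 − 6φ)·1 = 0.38
φ = (0.8000 − 0.38/1) / 6 = 0.07 in/h.

φ ≈ 0.07 in/h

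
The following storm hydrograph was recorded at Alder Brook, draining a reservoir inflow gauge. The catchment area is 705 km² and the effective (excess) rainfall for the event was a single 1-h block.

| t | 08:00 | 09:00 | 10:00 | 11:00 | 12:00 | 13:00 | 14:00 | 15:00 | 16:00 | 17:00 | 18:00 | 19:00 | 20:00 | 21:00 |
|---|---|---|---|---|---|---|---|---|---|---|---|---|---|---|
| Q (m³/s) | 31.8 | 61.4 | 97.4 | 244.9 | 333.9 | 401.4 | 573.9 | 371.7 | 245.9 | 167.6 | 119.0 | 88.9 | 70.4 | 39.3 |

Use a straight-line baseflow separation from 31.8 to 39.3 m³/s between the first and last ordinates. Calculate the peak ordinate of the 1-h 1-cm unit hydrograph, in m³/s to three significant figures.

Direct runoff: 0.00, 29.02, 64.45, 211.37, 299.79, 366.72, 538.64, 335.86, 209.48, 130.61, 81.43, 50.75, 31.68, 0.00 m³/s; ΣQ_DR = 2350 m³/s, peak = 538.64 m³/s.
Runoff depth d = ΣQ_DR·Δt / A = 2350 × 3600 / (705 km²) = 12.00 mm.
The 1-cm UH is the DRH scaled by (10 mm)/d, so U_p = 538.64 × 10/12.00 = 449 m³/s.

U_p ≈ 449 m³/s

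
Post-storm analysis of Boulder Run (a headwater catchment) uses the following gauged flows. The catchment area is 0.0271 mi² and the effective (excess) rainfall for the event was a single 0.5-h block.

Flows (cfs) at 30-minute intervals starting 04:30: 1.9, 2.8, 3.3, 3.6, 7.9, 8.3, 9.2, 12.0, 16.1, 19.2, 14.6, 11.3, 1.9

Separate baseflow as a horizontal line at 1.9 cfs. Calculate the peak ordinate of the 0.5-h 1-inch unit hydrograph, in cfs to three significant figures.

Direct runoff: 0.0, 0.9, 1.4, 1.7, 6.0, 6.4, 7.3, 10.1, 14.2, 17.3, 12.7, 9.4, 0.0 cfs; ΣQ_DR = 87.40 cfs, peak = 17.3 cfs.
Runoff depth d = ΣQ_DR·Δt / A = 87.40 × 1800 / (0.0271 mi²) = 2.499 in.
The 1-inch UH is the DRH scaled by (1 in)/d, so U_p = 17.3 × 1/2.499 = 6.92 cfs.

U_p ≈ 6.92 cfs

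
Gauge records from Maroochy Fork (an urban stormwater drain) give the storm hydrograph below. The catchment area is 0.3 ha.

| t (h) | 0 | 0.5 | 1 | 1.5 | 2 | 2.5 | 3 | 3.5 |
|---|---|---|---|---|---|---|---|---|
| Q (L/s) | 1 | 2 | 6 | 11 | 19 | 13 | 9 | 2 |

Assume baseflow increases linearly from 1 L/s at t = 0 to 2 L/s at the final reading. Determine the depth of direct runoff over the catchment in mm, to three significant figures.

d ≈ 30.6 mm

Direct runoff: 0.00, 0.86, 4.71, 9.57, 17.43, 11.29, 7.14, 0.00 L/s; ΣQ_DR = 51.00 L/s.
V = ΣQ_DR · Δt = 51.00 × 1800 s = 91800 L.
Over A = 0.3 ha, depth = V / A = 30.6 mm.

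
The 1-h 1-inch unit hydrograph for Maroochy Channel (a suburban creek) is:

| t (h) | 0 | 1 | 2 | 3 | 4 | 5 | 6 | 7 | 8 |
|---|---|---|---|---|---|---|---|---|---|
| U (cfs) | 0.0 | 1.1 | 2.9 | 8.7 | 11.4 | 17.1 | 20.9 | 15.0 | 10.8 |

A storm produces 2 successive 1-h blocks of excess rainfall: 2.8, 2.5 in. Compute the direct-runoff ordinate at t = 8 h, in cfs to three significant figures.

By discrete convolution, Q_j = Σ (P_i / 1 in) · U_{j−i}.
At t = 8 h (j=8): Q = (2.8/1)·10.8 + (2.5/1)·15.0 = 67.7 cfs.

Q ≈ 67.7 cfs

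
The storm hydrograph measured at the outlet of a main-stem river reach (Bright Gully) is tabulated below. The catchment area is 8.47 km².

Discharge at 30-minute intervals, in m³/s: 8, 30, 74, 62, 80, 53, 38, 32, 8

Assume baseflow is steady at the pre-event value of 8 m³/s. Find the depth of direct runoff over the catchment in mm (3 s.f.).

d ≈ 66.5 mm

Direct runoff: 0.0, 22.0, 66.0, 54.0, 72.0, 45.0, 30.0, 24.0, 0.0 m³/s; ΣQ_DR = 313.0 m³/s.
V = ΣQ_DR · Δt = 313.0 × 1800 s = 5.634 × 10^5 m³.
Over A = 8.47 km², depth = V / A = 66.5 mm.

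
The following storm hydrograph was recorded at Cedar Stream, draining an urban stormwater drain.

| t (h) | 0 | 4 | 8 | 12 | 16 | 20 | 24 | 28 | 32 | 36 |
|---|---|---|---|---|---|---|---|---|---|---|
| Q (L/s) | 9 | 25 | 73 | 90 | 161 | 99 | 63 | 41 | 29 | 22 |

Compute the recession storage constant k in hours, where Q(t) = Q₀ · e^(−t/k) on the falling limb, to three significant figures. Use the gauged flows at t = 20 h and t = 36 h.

On the falling limb, Q drops from 99 to 22 L/s between t = 20 h and t = 36 h (Δt = 16 h).
k = −Δt / ln(Q₂/Q₁) = −16 / ln(22/99) = 10.6 h.

k ≈ 10.6 h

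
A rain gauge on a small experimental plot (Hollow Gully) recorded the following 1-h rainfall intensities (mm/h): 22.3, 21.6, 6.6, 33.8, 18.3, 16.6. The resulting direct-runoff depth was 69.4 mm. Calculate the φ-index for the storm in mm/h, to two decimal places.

Only the 5 blocks with intensity above φ contribute runoff: 22.3, 21.6, 33.8, 18.3, 16.6 mm/h.
Σ(I−φ)·Δt = d  ⇒  (22.3+21.6+33.8+18.3+16.6 − 5φ)·1 = 69.4
φ = (112.6 − 69.4/1) / 5 = 8.64 mm/h.

φ ≈ 8.64 mm/h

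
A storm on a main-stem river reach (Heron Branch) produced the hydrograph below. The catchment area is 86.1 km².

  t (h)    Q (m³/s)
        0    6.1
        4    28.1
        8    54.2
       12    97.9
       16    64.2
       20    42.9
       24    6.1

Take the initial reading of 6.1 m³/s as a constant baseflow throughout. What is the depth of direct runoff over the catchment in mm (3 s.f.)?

d ≈ 42.9 mm

Direct runoff: 0.0, 22.0, 48.1, 91.8, 58.1, 36.8, 0.0 m³/s; ΣQ_DR = 256.8 m³/s.
V = ΣQ_DR · Δt = 256.8 × 14400 s = 3.698 × 10^6 m³.
Over A = 86.1 km², depth = V / A = 42.9 mm.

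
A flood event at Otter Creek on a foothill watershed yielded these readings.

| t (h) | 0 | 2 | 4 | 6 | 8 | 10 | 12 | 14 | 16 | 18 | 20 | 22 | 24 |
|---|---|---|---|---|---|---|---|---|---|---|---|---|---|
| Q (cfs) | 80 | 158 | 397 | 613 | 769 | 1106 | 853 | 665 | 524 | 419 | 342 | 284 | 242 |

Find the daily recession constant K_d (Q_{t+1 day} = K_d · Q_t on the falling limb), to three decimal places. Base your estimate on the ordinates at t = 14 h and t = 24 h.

K_d ≈ 0.088

Between t = 14 h and t = 24 h the flow falls from 665 to 242 cfs over 5×2 h = 10 h.
Per-interval ratio K = (242/665)^(1/5) = 0.8170; K_d = K^(24/2) = 0.088.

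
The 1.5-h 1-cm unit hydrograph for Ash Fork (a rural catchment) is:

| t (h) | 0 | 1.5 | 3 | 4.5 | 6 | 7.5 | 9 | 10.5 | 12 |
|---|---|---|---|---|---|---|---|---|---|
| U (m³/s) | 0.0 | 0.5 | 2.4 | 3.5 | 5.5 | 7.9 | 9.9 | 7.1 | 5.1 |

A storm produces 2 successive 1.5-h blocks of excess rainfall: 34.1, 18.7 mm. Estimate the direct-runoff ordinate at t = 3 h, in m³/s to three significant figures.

By discrete convolution, Q_j = Σ (P_i / 10 mm) · U_{j−i}.
At t = 3 h (j=2): Q = (34.1/10)·2.4 + (18.7/10)·0.5 = 9.12 m³/s.

Q ≈ 9.12 m³/s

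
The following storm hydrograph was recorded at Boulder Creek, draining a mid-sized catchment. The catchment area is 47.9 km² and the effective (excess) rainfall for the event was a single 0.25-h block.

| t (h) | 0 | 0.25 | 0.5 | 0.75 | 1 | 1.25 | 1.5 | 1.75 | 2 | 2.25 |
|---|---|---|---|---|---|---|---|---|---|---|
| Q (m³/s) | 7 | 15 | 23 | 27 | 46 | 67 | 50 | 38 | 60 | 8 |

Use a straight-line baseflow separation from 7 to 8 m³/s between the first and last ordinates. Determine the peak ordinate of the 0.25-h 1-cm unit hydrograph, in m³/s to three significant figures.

U_p ≈ 119 m³/s

Direct runoff: 0.00, 7.89, 15.78, 19.67, 38.56, 59.44, 42.33, 30.22, 52.11, 0.00 m³/s; ΣQ_DR = 266.0 m³/s, peak = 59.44 m³/s.
Runoff depth d = ΣQ_DR·Δt / A = 266.0 × 900 / (47.9 km²) = 4.998 mm.
The 1-cm UH is the DRH scaled by (10 mm)/d, so U_p = 59.44 × 10/4.998 = 119 m³/s.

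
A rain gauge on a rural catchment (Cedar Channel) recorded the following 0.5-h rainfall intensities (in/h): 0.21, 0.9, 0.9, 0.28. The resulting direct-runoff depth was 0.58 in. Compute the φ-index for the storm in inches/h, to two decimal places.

φ ≈ 0.32 in/h

Only the 2 blocks with intensity above φ contribute runoff: 0.9, 0.9 in/h.
Σ(I−φ)·Δt = d  ⇒  (0.9+0.9 − 2φ)·0.5 = 0.58
φ = (1.800 − 0.58/0.5) / 2 = 0.32 in/h.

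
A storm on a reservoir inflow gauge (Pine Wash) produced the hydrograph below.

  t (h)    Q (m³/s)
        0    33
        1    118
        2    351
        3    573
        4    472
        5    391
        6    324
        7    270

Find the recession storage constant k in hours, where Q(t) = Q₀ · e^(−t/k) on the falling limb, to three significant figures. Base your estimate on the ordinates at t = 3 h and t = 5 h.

On the falling limb, Q drops from 573 to 391 m³/s between t = 3 h and t = 5 h (Δt = 2 h).
k = −Δt / ln(Q₂/Q₁) = −2 / ln(391/573) = 5.23 h.

k ≈ 5.23 h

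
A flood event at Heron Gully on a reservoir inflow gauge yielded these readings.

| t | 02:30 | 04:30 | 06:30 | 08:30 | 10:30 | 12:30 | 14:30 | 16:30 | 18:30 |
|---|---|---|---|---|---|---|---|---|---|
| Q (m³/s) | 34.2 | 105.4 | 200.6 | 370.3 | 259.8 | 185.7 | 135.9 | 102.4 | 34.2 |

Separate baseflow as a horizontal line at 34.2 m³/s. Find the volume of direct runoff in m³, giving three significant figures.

Direct-runoff ordinates (Q − Q_b): 0.0, 71.2, 166.4, 336.1, 225.6, 151.5, 101.7, 68.2, 0.0 m³/s.
ΣQ_DR = 1121 m³/s.
With Δt = 2 h = 7200 s, V = ΣQ_DR · Δt = 1121 × 7200 = 8.07 × 10^6 m³.

V ≈ 8.07 × 10^6 m³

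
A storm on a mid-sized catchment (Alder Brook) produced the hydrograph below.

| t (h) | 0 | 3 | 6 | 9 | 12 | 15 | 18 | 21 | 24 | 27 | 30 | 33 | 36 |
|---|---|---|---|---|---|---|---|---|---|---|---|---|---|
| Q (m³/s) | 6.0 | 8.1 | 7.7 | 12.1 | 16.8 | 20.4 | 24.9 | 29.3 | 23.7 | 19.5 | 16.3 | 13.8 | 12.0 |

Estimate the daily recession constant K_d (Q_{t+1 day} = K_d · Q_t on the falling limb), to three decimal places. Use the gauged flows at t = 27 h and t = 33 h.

K_d ≈ 0.251

Between t = 27 h and t = 33 h the flow falls from 19.5 to 13.8 m³/s over 2×3 h = 6 h.
Per-interval ratio K = (13.8/19.5)^(1/2) = 0.8412; K_d = K^(24/3) = 0.251.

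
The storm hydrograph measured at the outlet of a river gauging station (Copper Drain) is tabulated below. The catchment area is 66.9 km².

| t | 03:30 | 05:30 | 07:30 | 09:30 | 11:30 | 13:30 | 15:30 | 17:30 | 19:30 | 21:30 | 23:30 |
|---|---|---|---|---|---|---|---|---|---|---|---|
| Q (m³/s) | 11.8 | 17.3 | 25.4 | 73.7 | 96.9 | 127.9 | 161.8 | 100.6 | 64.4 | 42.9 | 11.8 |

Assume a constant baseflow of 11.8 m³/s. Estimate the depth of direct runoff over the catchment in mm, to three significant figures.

Direct runoff: 0.0, 5.5, 13.6, 61.9, 85.1, 116.1, 150.0, 88.8, 52.6, 31.1, 0.0 m³/s; ΣQ_DR = 604.7 m³/s.
V = ΣQ_DR · Δt = 604.7 × 7200 s = 4.354 × 10^6 m³.
Over A = 66.9 km², depth = V / A = 65.1 mm.

d ≈ 65.1 mm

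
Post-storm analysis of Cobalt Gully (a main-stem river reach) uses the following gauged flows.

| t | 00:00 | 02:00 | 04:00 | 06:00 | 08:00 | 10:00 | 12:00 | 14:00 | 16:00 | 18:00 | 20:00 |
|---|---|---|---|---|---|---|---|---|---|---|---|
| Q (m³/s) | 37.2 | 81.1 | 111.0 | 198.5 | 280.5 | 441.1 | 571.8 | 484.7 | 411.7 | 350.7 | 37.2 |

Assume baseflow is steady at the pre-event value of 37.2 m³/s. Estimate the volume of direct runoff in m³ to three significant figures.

Direct-runoff ordinates (Q − Q_b): 0.0, 43.9, 73.8, 161.3, 243.3, 403.9, 534.6, 447.5, 374.5, 313.5, 0.0 m³/s.
ΣQ_DR = 2596 m³/s.
With Δt = 2 h = 7200 s, V = ΣQ_DR · Δt = 2596 × 7200 = 1.87 × 10^7 m³.

V ≈ 1.87 × 10^7 m³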